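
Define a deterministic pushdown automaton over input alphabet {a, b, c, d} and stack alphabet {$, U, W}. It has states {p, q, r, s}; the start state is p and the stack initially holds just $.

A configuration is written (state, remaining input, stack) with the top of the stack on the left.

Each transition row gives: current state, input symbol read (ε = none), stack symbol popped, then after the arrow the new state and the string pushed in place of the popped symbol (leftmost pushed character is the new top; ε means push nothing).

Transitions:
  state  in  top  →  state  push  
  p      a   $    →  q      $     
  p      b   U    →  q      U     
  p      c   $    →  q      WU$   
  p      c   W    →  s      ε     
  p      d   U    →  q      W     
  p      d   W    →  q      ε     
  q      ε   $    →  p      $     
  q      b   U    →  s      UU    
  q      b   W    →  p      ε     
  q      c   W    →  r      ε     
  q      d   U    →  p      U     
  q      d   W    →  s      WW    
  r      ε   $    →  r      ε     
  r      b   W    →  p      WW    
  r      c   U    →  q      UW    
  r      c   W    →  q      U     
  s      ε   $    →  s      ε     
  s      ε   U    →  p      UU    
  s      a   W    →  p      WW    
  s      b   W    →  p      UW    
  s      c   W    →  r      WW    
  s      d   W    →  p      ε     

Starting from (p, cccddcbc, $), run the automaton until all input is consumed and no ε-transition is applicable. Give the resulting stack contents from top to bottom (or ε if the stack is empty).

(p, cccddcbc, $)
  read c, top $: go to q, push WU$ → (q, ccddcbc, WU$)
  read c, top W: go to r, push ε → (r, cddcbc, U$)
  read c, top U: go to q, push UW → (q, ddcbc, UW$)
  read d, top U: go to p, push U → (p, dcbc, UW$)
  read d, top U: go to q, push W → (q, cbc, WW$)
  read c, top W: go to r, push ε → (r, bc, W$)
  read b, top W: go to p, push WW → (p, c, WW$)
  read c, top W: go to s, push ε → (s, ε, W$)
All input consumed in state s with stack W$.

W$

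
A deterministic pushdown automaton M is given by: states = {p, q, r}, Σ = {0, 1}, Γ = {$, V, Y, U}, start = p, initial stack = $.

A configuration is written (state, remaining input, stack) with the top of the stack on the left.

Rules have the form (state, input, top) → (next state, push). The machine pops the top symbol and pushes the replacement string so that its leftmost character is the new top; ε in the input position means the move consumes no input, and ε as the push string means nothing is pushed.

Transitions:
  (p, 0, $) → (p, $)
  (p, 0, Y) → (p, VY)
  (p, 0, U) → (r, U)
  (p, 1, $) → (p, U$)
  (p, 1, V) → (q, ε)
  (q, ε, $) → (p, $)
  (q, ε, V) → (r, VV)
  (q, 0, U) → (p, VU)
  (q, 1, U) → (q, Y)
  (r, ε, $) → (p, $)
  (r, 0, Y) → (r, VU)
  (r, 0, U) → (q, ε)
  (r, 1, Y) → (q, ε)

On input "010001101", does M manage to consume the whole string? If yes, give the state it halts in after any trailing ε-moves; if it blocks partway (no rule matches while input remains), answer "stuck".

(p, 010001101, $)
  read 0, top $: go to p, push $ → (p, 10001101, $)
  read 1, top $: go to p, push U$ → (p, 0001101, U$)
  read 0, top U: go to r, push U → (r, 001101, U$)
  read 0, top U: go to q, push ε → (q, 01101, $)
  ε-move, top $: go to p, push $ → (p, 01101, $)
  read 0, top $: go to p, push $ → (p, 1101, $)
  read 1, top $: go to p, push U$ → (p, 101, U$)
No transition for (p, 1, top U); M blocks with input 101 remaining.

stuck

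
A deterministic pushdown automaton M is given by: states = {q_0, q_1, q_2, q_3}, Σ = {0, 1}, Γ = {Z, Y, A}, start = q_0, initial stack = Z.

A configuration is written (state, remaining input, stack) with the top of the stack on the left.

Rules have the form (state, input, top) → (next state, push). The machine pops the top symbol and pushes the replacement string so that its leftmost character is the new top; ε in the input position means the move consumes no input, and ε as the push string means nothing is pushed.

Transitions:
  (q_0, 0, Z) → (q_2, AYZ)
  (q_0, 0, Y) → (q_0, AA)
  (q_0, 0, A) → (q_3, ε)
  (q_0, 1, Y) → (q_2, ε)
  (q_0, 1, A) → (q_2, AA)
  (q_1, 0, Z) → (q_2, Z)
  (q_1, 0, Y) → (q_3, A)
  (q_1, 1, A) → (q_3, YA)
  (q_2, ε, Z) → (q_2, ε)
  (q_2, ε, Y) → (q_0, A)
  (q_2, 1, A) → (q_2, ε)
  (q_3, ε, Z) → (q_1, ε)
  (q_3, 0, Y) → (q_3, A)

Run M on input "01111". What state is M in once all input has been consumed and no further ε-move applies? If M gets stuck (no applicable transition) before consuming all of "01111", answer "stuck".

(q_0, 01111, Z)
  read 0, top Z: go to q_2, push AYZ → (q_2, 1111, AYZ)
  read 1, top A: go to q_2, push ε → (q_2, 111, YZ)
  ε-move, top Y: go to q_0, push A → (q_0, 111, AZ)
  read 1, top A: go to q_2, push AA → (q_2, 11, AAZ)
  read 1, top A: go to q_2, push ε → (q_2, 1, AZ)
  read 1, top A: go to q_2, push ε → (q_2, ε, Z)
  ε-move, top Z: go to q_2, push ε → (q_2, ε, ε)
All input consumed; M is in state q_2.

q_2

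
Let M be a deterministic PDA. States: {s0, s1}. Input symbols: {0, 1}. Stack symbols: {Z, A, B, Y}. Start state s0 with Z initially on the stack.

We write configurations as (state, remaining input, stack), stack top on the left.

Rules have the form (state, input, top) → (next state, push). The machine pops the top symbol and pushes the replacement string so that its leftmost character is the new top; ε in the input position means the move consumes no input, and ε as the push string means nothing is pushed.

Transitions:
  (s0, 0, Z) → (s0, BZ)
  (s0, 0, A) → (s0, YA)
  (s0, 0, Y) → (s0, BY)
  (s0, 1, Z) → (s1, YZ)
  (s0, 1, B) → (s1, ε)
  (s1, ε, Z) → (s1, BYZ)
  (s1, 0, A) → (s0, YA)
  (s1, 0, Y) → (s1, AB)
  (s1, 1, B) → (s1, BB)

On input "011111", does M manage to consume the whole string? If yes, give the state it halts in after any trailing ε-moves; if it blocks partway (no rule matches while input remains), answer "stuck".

(s0, 011111, Z)
  read 0, top Z: go to s0, push BZ → (s0, 11111, BZ)
  read 1, top B: go to s1, push ε → (s1, 1111, Z)
  ε-move, top Z: go to s1, push BYZ → (s1, 1111, BYZ)
  read 1, top B: go to s1, push BB → (s1, 111, BBYZ)
  read 1, top B: go to s1, push BB → (s1, 11, BBBYZ)
  read 1, top B: go to s1, push BB → (s1, 1, BBBBYZ)
  read 1, top B: go to s1, push BB → (s1, ε, BBBBBYZ)
All input consumed; M is in state s1.

s1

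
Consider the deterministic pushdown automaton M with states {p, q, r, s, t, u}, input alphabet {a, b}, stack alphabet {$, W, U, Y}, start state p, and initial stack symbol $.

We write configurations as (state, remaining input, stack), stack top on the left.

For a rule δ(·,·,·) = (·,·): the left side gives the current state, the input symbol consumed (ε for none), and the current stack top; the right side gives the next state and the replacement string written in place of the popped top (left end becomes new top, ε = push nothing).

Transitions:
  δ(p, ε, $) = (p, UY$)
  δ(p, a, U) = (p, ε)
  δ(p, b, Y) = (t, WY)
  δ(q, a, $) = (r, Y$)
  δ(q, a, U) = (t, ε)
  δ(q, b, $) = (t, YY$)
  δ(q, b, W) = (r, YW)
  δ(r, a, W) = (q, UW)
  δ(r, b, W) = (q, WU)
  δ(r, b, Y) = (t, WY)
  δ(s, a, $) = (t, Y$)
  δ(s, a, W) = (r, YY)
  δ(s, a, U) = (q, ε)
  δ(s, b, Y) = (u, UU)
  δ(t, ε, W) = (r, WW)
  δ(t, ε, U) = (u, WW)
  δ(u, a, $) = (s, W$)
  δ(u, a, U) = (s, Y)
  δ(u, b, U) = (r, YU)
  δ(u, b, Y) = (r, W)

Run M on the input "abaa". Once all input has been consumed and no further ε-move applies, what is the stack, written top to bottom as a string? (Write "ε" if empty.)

(p, abaa, $)
  ε-move, top $: go to p, push UY$ → (p, abaa, UY$)
  read a, top U: go to p, push ε → (p, baa, Y$)
  read b, top Y: go to t, push WY → (t, aa, WY$)
  ε-move, top W: go to r, push WW → (r, aa, WWY$)
  read a, top W: go to q, push UW → (q, a, UWWY$)
  read a, top U: go to t, push ε → (t, ε, WWY$)
  ε-move, top W: go to r, push WW → (r, ε, WWWY$)
All input consumed in state r with stack WWWY$.

WWWY$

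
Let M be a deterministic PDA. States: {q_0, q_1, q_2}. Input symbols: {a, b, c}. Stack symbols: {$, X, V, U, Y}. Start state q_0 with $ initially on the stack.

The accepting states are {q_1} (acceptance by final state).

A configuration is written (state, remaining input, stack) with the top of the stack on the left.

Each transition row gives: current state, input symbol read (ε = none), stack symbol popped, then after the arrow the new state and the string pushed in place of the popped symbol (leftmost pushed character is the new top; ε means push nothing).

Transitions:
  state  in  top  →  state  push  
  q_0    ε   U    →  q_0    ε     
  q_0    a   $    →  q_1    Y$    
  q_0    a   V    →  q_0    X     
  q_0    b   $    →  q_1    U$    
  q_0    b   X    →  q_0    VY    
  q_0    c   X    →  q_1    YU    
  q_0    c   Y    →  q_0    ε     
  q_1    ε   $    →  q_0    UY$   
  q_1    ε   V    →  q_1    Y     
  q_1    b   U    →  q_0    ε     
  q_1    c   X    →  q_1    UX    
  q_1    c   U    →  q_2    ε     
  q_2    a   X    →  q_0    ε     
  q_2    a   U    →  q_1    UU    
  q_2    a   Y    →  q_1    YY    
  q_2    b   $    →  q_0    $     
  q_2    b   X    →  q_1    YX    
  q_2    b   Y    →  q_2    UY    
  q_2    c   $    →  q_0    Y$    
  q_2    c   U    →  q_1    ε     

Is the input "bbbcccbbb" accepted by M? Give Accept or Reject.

Accept

(q_0, bbbcccbbb, $)
  read b, top $: go to q_1, push U$ → (q_1, bbcccbbb, U$)
  read b, top U: go to q_0, push ε → (q_0, bcccbbb, $)
  read b, top $: go to q_1, push U$ → (q_1, cccbbb, U$)
  read c, top U: go to q_2, push ε → (q_2, ccbbb, $)
  read c, top $: go to q_0, push Y$ → (q_0, cbbb, Y$)
  read c, top Y: go to q_0, push ε → (q_0, bbb, $)
  read b, top $: go to q_1, push U$ → (q_1, bb, U$)
  read b, top U: go to q_0, push ε → (q_0, b, $)
  read b, top $: go to q_1, push U$ → (q_1, ε, U$)
All input consumed; state q_1 ∈ F.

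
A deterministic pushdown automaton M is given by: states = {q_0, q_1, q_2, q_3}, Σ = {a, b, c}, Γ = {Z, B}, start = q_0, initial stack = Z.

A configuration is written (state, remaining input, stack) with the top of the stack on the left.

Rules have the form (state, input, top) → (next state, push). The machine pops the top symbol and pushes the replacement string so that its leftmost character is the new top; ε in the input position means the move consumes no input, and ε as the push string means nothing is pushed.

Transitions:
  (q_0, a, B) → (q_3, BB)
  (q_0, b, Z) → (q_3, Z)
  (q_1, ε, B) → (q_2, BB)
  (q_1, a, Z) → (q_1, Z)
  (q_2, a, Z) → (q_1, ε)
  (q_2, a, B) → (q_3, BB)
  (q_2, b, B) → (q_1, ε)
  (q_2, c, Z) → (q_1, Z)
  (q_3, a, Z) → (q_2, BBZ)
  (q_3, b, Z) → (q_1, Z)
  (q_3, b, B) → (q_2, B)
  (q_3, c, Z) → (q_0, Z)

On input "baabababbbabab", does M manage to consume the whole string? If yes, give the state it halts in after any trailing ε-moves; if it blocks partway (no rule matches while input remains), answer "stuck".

q_2

(q_0, baabababbbabab, Z)
  read b, top Z: go to q_3, push Z → (q_3, aabababbbabab, Z)
  read a, top Z: go to q_2, push BBZ → (q_2, abababbbabab, BBZ)
  read a, top B: go to q_3, push BB → (q_3, bababbbabab, BBBZ)
  read b, top B: go to q_2, push B → (q_2, ababbbabab, BBBZ)
  read a, top B: go to q_3, push BB → (q_3, babbbabab, BBBBZ)
  read b, top B: go to q_2, push B → (q_2, abbbabab, BBBBZ)
  read a, top B: go to q_3, push BB → (q_3, bbbabab, BBBBBZ)
  read b, top B: go to q_2, push B → (q_2, bbabab, BBBBBZ)
  read b, top B: go to q_1, push ε → (q_1, babab, BBBBZ)
  ε-move, top B: go to q_2, push BB → (q_2, babab, BBBBBZ)
  read b, top B: go to q_1, push ε → (q_1, abab, BBBBZ)
  ε-move, top B: go to q_2, push BB → (q_2, abab, BBBBBZ)
  read a, top B: go to q_3, push BB → (q_3, bab, BBBBBBZ)
  read b, top B: go to q_2, push B → (q_2, ab, BBBBBBZ)
  read a, top B: go to q_3, push BB → (q_3, b, BBBBBBBZ)
  read b, top B: go to q_2, push B → (q_2, ε, BBBBBBBZ)
All input consumed; M is in state q_2.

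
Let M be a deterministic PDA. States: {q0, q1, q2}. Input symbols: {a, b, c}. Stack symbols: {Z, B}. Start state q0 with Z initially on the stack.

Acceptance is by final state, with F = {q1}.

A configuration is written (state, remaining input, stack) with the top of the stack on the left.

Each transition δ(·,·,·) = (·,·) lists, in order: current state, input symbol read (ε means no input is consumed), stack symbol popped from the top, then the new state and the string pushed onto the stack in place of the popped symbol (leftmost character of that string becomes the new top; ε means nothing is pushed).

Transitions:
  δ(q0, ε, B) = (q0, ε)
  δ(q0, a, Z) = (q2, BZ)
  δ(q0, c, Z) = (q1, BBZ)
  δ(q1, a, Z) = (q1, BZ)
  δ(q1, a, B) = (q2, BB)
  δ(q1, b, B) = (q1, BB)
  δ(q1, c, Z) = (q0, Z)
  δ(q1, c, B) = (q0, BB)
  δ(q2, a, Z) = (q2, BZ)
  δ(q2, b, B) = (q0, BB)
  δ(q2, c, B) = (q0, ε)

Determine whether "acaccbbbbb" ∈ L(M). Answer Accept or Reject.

(q0, acaccbbbbb, Z) ⊢ (q2, caccbbbbb, BZ) ⊢ (q0, accbbbbb, Z) ⊢ (q2, ccbbbbb, BZ) ⊢ (q0, cbbbbb, Z) ⊢ (q1, bbbbb, BBZ) ⊢ (q1, bbbb, BBBZ) ⊢ (q1, bbb, BBBBZ) ⊢ (q1, bb, BBBBBZ) ⊢ (q1, b, BBBBBBZ) ⊢ (q1, ε, BBBBBBBZ)
All input consumed; state q1 ∈ F.

Accept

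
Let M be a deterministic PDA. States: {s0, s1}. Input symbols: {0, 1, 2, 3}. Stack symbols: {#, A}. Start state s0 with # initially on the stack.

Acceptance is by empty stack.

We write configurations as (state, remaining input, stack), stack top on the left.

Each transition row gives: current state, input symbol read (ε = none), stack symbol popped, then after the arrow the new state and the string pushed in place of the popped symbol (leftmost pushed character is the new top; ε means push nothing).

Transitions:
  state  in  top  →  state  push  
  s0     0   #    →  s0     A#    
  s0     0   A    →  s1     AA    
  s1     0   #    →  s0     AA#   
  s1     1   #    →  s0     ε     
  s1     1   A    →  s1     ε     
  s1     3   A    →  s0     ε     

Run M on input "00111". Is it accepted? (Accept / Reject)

Accept

(s0, 00111, #)
  read 0, top #: go to s0, push A# → (s0, 0111, A#)
  read 0, top A: go to s1, push AA → (s1, 111, AA#)
  read 1, top A: go to s1, push ε → (s1, 11, A#)
  read 1, top A: go to s1, push ε → (s1, 1, #)
  read 1, top #: go to s0, push ε → (s0, ε, ε)
All input consumed and the stack is empty.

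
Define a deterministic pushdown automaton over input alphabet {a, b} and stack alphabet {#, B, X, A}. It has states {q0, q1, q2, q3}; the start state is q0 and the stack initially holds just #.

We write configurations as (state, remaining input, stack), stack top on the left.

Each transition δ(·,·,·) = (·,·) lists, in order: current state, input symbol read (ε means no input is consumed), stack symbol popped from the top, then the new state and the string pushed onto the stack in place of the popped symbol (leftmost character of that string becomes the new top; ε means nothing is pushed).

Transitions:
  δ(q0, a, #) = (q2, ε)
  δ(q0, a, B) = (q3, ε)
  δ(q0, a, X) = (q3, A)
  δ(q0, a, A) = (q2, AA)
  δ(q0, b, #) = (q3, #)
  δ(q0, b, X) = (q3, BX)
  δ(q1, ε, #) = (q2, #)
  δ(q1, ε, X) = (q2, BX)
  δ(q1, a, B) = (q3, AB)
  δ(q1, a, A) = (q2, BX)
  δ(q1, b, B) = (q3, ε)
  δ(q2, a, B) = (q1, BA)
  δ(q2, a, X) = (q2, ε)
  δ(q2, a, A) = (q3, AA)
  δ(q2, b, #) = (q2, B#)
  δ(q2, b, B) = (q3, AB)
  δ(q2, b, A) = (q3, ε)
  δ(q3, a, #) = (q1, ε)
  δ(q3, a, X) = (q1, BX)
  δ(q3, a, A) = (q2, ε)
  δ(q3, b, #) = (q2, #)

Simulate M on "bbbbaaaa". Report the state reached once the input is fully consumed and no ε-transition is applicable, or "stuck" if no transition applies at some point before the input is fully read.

q2

(q0, bbbbaaaa, #)
  read b, top #: go to q3, push # → (q3, bbbaaaa, #)
  read b, top #: go to q2, push # → (q2, bbaaaa, #)
  read b, top #: go to q2, push B# → (q2, baaaa, B#)
  read b, top B: go to q3, push AB → (q3, aaaa, AB#)
  read a, top A: go to q2, push ε → (q2, aaa, B#)
  read a, top B: go to q1, push BA → (q1, aa, BA#)
  read a, top B: go to q3, push AB → (q3, a, ABA#)
  read a, top A: go to q2, push ε → (q2, ε, BA#)
All input consumed; M is in state q2.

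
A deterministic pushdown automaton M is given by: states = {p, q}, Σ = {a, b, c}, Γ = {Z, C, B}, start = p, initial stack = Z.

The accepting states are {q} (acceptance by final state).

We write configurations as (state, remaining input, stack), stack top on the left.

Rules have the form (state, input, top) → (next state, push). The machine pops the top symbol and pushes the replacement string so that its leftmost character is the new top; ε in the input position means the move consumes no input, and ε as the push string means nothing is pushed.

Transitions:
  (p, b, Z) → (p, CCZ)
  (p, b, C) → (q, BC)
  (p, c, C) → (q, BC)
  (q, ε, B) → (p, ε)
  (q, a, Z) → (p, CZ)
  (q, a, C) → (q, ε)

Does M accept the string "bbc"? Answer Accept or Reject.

(p, bbc, Z) ⊢ (p, bc, CCZ) ⊢ (q, c, BCCZ) ⊢ (p, c, CCZ) ⊢ (q, ε, BCCZ)
All input consumed; state q ∈ F.

Accept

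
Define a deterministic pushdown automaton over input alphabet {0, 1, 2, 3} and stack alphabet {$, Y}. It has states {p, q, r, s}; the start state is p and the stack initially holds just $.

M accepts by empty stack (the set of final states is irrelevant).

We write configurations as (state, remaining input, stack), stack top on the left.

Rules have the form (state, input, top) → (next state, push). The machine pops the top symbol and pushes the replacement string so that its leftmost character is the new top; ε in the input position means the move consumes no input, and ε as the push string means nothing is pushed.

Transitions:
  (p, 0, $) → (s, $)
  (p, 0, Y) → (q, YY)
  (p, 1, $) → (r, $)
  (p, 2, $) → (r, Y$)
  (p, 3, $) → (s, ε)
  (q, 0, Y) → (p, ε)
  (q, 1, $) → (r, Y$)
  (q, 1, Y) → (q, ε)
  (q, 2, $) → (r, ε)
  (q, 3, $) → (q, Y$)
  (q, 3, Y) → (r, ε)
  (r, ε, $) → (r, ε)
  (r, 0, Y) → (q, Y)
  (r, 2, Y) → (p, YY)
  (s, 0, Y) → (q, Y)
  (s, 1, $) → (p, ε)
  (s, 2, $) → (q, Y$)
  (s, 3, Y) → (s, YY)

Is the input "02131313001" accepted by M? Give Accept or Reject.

(p, 02131313001, $)
  read 0, top $: go to s, push $ → (s, 2131313001, $)
  read 2, top $: go to q, push Y$ → (q, 131313001, Y$)
  read 1, top Y: go to q, push ε → (q, 31313001, $)
  read 3, top $: go to q, push Y$ → (q, 1313001, Y$)
  read 1, top Y: go to q, push ε → (q, 313001, $)
  read 3, top $: go to q, push Y$ → (q, 13001, Y$)
  read 1, top Y: go to q, push ε → (q, 3001, $)
  read 3, top $: go to q, push Y$ → (q, 001, Y$)
  read 0, top Y: go to p, push ε → (p, 01, $)
  read 0, top $: go to s, push $ → (s, 1, $)
  read 1, top $: go to p, push ε → (p, ε, ε)
All input consumed and the stack is empty.

Accept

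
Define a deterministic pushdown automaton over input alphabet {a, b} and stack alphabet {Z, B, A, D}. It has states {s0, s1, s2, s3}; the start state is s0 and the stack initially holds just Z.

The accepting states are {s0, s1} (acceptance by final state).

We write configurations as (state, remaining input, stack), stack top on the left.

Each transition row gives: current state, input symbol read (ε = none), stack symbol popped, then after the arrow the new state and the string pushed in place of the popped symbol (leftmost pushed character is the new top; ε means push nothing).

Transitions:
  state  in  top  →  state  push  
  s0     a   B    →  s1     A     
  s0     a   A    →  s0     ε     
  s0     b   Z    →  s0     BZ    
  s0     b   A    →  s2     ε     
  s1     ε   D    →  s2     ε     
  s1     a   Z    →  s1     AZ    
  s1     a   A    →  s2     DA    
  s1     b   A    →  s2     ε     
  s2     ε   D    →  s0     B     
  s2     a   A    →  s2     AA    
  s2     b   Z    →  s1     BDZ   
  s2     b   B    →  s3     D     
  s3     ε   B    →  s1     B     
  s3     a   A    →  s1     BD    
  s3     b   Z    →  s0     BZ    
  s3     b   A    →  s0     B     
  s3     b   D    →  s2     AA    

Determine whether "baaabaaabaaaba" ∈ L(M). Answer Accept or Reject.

Reject

(s0, baaabaaabaaaba, Z) ⊢ (s0, aaabaaabaaaba, BZ) ⊢ (s1, aabaaabaaaba, AZ) ⊢ (s2, abaaabaaaba, DAZ) ⊢ (s0, abaaabaaaba, BAZ) ⊢ (s1, baaabaaaba, AAZ) ⊢ (s2, aaabaaaba, AZ) ⊢ (s2, aabaaaba, AAZ) ⊢ (s2, abaaaba, AAAZ) ⊢ (s2, baaaba, AAAAZ)
No transition applies at (s2, baaaba, AAAAZ); input not fully consumed.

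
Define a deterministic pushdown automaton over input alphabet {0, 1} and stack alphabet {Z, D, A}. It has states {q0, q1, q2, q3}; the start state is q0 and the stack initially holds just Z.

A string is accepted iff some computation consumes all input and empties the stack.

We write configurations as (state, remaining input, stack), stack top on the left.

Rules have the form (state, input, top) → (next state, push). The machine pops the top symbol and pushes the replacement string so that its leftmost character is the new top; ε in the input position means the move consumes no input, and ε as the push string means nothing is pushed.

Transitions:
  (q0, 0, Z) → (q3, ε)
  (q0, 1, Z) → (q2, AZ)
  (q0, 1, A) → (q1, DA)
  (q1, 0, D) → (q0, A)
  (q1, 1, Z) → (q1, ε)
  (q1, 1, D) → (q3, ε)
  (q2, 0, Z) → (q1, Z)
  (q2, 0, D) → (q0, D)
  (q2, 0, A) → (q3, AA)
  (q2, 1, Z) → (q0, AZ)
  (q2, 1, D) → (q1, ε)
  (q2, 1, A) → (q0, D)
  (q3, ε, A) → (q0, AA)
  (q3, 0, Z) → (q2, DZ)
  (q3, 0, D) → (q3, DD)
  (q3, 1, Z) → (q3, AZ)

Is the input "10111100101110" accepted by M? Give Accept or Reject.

(q0, 10111100101110, Z)
  read 1, top Z: go to q2, push AZ → (q2, 0111100101110, AZ)
  read 0, top A: go to q3, push AA → (q3, 111100101110, AAZ)
  ε-move, top A: go to q0, push AA → (q0, 111100101110, AAAZ)
  read 1, top A: go to q1, push DA → (q1, 11100101110, DAAAZ)
  read 1, top D: go to q3, push ε → (q3, 1100101110, AAAZ)
  ε-move, top A: go to q0, push AA → (q0, 1100101110, AAAAZ)
  read 1, top A: go to q1, push DA → (q1, 100101110, DAAAAZ)
  read 1, top D: go to q3, push ε → (q3, 00101110, AAAAZ)
  ε-move, top A: go to q0, push AA → (q0, 00101110, AAAAAZ)
No transition applies at (q0, 00101110, AAAAAZ); input not fully consumed.

Reject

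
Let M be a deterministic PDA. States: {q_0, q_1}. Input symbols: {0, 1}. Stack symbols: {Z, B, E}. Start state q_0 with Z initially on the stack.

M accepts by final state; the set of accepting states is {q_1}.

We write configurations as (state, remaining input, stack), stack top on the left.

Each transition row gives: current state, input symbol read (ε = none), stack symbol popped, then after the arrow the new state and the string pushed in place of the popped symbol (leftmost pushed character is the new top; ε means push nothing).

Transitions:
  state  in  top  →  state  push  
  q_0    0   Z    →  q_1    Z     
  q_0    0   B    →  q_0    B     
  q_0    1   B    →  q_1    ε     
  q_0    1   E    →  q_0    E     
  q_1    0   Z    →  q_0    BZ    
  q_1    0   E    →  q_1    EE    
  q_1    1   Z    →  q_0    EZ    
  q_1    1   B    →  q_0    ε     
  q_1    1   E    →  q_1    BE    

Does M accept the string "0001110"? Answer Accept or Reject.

Reject

(q_0, 0001110, Z)
  read 0, top Z: go to q_1, push Z → (q_1, 001110, Z)
  read 0, top Z: go to q_0, push BZ → (q_0, 01110, BZ)
  read 0, top B: go to q_0, push B → (q_0, 1110, BZ)
  read 1, top B: go to q_1, push ε → (q_1, 110, Z)
  read 1, top Z: go to q_0, push EZ → (q_0, 10, EZ)
  read 1, top E: go to q_0, push E → (q_0, 0, EZ)
No transition applies at (q_0, 0, EZ); input not fully consumed.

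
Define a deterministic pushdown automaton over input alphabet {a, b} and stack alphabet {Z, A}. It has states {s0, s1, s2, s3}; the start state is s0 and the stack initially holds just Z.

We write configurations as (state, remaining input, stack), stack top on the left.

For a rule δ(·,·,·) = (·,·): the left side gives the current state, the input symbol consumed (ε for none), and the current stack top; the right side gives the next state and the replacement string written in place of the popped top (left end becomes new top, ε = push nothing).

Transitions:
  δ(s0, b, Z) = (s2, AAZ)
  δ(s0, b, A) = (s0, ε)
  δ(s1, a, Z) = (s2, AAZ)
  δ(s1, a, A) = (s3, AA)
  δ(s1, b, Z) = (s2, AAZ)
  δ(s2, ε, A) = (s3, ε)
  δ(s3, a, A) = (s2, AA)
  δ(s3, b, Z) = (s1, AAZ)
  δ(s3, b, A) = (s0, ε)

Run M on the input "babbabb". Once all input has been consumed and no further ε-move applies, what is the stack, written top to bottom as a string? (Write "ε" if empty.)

AZ

(s0, babbabb, Z) ⊢ (s2, abbabb, AAZ) ⊢ (s3, abbabb, AZ) ⊢ (s2, bbabb, AAZ) ⊢ (s3, bbabb, AZ) ⊢ (s0, babb, Z) ⊢ (s2, abb, AAZ) ⊢ (s3, abb, AZ) ⊢ (s2, bb, AAZ) ⊢ (s3, bb, AZ) ⊢ (s0, b, Z) ⊢ (s2, ε, AAZ) ⊢ (s3, ε, AZ)
All input consumed in state s3 with stack AZ.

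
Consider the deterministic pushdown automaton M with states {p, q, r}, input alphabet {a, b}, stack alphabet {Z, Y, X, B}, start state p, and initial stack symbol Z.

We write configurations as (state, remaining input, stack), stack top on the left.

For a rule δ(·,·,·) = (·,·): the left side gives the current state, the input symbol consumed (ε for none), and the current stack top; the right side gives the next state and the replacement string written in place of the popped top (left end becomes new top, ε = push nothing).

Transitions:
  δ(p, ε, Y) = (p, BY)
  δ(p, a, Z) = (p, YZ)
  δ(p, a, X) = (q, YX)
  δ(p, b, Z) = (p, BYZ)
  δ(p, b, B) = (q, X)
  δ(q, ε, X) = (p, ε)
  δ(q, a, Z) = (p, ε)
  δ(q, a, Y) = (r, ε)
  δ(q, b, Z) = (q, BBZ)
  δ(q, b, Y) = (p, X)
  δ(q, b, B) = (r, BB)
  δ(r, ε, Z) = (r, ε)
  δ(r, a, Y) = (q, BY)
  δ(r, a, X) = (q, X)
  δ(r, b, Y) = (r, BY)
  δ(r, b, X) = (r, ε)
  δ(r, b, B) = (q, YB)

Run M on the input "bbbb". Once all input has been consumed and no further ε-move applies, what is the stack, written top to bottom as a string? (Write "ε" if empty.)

(p, bbbb, Z) ⊢ (p, bbb, BYZ) ⊢ (q, bb, XYZ) ⊢ (p, bb, YZ) ⊢ (p, bb, BYZ) ⊢ (q, b, XYZ) ⊢ (p, b, YZ) ⊢ (p, b, BYZ) ⊢ (q, ε, XYZ) ⊢ (p, ε, YZ) ⊢ (p, ε, BYZ)
All input consumed in state p with stack BYZ.

BYZ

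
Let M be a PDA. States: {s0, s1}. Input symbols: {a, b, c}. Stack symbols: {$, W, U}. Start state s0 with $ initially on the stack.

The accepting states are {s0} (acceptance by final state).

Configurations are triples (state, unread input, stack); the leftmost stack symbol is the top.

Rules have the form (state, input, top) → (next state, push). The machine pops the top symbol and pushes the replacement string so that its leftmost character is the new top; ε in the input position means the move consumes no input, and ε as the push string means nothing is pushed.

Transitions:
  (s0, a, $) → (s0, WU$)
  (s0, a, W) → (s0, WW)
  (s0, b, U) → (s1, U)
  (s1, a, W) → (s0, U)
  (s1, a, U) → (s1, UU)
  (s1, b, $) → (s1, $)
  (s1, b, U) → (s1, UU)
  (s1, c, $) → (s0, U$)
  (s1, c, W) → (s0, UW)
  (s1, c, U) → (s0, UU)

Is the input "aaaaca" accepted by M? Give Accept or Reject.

Reject

No computation consumes all input and reaches a final state.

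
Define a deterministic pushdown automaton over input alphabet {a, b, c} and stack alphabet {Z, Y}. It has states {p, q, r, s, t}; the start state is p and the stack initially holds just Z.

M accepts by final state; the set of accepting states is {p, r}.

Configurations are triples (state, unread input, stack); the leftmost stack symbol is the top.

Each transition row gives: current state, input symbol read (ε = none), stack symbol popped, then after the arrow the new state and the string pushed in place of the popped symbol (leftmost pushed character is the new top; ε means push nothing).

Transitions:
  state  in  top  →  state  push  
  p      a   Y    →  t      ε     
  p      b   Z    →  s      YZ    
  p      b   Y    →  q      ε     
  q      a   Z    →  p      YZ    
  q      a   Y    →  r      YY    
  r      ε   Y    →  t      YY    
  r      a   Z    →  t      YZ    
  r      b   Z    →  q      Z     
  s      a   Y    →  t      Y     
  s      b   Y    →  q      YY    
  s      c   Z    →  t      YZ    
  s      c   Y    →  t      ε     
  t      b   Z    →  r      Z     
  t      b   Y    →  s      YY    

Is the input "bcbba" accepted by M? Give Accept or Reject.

(p, bcbba, Z)
  read b, top Z: go to s, push YZ → (s, cbba, YZ)
  read c, top Y: go to t, push ε → (t, bba, Z)
  read b, top Z: go to r, push Z → (r, ba, Z)
  read b, top Z: go to q, push Z → (q, a, Z)
  read a, top Z: go to p, push YZ → (p, ε, YZ)
All input consumed; state p ∈ F.

Accept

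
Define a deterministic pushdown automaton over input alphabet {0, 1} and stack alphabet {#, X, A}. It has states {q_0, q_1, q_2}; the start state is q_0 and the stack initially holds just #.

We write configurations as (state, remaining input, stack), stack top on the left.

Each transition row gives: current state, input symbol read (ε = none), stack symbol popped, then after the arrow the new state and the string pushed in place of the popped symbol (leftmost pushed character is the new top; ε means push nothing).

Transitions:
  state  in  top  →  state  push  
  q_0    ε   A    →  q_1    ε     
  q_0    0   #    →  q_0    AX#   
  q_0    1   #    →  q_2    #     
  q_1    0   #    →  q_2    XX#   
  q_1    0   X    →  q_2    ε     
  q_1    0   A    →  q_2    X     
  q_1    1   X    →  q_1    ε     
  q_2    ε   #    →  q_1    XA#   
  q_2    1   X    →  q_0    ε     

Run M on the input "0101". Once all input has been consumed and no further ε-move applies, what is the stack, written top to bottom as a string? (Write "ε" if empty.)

X#

(q_0, 0101, #)
  read 0, top #: go to q_0, push AX# → (q_0, 101, AX#)
  ε-move, top A: go to q_1, push ε → (q_1, 101, X#)
  read 1, top X: go to q_1, push ε → (q_1, 01, #)
  read 0, top #: go to q_2, push XX# → (q_2, 1, XX#)
  read 1, top X: go to q_0, push ε → (q_0, ε, X#)
All input consumed in state q_0 with stack X#.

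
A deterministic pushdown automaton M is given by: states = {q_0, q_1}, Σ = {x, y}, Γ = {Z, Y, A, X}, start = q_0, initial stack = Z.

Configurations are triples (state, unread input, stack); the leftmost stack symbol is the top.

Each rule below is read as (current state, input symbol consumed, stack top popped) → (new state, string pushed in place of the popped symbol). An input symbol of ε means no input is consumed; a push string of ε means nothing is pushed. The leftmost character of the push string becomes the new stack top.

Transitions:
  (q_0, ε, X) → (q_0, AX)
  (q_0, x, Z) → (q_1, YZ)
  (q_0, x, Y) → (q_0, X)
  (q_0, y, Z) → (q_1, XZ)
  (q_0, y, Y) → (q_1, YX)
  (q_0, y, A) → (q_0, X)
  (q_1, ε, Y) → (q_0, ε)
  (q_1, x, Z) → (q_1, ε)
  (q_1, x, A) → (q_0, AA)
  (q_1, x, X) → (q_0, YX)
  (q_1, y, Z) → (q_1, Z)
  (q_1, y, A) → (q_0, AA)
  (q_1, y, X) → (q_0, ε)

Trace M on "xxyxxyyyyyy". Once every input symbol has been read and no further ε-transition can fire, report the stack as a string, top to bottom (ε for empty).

(q_0, xxyxxyyyyyy, Z)
  read x, top Z: go to q_1, push YZ → (q_1, xyxxyyyyyy, YZ)
  ε-move, top Y: go to q_0, push ε → (q_0, xyxxyyyyyy, Z)
  read x, top Z: go to q_1, push YZ → (q_1, yxxyyyyyy, YZ)
  ε-move, top Y: go to q_0, push ε → (q_0, yxxyyyyyy, Z)
  read y, top Z: go to q_1, push XZ → (q_1, xxyyyyyy, XZ)
  read x, top X: go to q_0, push YX → (q_0, xyyyyyy, YXZ)
  read x, top Y: go to q_0, push X → (q_0, yyyyyy, XXZ)
  ε-move, top X: go to q_0, push AX → (q_0, yyyyyy, AXXZ)
  read y, top A: go to q_0, push X → (q_0, yyyyy, XXXZ)
  ε-move, top X: go to q_0, push AX → (q_0, yyyyy, AXXXZ)
  read y, top A: go to q_0, push X → (q_0, yyyy, XXXXZ)
  ε-move, top X: go to q_0, push AX → (q_0, yyyy, AXXXXZ)
  read y, top A: go to q_0, push X → (q_0, yyy, XXXXXZ)
  ε-move, top X: go to q_0, push AX → (q_0, yyy, AXXXXXZ)
  read y, top A: go to q_0, push X → (q_0, yy, XXXXXXZ)
  ε-move, top X: go to q_0, push AX → (q_0, yy, AXXXXXXZ)
  read y, top A: go to q_0, push X → (q_0, y, XXXXXXXZ)
  ε-move, top X: go to q_0, push AX → (q_0, y, AXXXXXXXZ)
  read y, top A: go to q_0, push X → (q_0, ε, XXXXXXXXZ)
  ε-move, top X: go to q_0, push AX → (q_0, ε, AXXXXXXXXZ)
All input consumed in state q_0 with stack AXXXXXXXXZ.

AXXXXXXXXZ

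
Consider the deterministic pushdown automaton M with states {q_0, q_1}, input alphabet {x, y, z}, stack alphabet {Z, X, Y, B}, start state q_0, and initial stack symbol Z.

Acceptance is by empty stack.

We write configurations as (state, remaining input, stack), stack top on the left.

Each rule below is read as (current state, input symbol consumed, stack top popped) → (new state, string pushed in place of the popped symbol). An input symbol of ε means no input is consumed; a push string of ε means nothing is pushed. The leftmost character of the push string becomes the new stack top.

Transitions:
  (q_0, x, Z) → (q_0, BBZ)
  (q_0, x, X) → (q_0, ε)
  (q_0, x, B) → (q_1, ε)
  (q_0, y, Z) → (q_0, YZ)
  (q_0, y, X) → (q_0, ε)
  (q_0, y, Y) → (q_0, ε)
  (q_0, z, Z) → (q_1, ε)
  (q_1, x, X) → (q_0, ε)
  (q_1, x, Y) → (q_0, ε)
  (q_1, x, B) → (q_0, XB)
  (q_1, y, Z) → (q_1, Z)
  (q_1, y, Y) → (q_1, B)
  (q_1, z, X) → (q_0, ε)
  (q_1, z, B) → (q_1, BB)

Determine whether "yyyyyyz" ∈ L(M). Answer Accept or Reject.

Accept

(q_0, yyyyyyz, Z)
  read y, top Z: go to q_0, push YZ → (q_0, yyyyyz, YZ)
  read y, top Y: go to q_0, push ε → (q_0, yyyyz, Z)
  read y, top Z: go to q_0, push YZ → (q_0, yyyz, YZ)
  read y, top Y: go to q_0, push ε → (q_0, yyz, Z)
  read y, top Z: go to q_0, push YZ → (q_0, yz, YZ)
  read y, top Y: go to q_0, push ε → (q_0, z, Z)
  read z, top Z: go to q_1, push ε → (q_1, ε, ε)
All input consumed and the stack is empty.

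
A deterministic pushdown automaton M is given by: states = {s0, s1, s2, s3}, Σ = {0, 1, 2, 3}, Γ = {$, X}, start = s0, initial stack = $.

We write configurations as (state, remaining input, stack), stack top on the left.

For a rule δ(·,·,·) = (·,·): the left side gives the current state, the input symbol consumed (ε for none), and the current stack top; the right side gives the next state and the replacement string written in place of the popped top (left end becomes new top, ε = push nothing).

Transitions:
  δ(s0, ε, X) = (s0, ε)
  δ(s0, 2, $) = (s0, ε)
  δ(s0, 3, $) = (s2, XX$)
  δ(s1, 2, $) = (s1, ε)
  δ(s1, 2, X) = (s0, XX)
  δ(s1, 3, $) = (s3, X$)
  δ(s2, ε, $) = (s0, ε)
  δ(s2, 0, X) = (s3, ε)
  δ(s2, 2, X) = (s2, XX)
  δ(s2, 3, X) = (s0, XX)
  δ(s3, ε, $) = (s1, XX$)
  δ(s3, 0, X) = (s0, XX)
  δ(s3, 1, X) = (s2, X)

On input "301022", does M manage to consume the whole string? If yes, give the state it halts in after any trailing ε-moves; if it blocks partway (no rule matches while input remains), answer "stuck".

s0

(s0, 301022, $)
  read 3, top $: go to s2, push XX$ → (s2, 01022, XX$)
  read 0, top X: go to s3, push ε → (s3, 1022, X$)
  read 1, top X: go to s2, push X → (s2, 022, X$)
  read 0, top X: go to s3, push ε → (s3, 22, $)
  ε-move, top $: go to s1, push XX$ → (s1, 22, XX$)
  read 2, top X: go to s0, push XX → (s0, 2, XXX$)
  ε-move, top X: go to s0, push ε → (s0, 2, XX$)
  ε-move, top X: go to s0, push ε → (s0, 2, X$)
  ε-move, top X: go to s0, push ε → (s0, 2, $)
  read 2, top $: go to s0, push ε → (s0, ε, ε)
All input consumed; M is in state s0.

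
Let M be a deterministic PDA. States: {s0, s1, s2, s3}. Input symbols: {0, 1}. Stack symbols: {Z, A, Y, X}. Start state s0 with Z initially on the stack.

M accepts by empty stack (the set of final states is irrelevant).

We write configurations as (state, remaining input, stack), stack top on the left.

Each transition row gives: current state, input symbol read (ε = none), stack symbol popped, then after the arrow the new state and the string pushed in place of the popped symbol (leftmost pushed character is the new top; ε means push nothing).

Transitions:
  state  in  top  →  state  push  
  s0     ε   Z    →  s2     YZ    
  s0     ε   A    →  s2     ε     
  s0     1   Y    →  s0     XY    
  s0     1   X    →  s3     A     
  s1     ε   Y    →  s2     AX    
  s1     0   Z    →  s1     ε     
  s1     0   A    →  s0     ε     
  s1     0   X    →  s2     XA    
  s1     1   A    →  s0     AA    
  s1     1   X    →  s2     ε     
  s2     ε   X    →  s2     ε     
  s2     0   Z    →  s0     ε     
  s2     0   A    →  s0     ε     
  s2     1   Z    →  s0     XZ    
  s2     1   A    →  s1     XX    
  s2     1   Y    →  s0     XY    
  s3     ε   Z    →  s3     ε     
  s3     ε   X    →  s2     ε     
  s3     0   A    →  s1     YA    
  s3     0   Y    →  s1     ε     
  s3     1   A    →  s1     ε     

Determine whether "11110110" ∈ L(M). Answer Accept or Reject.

Accept

(s0, 11110110, Z) ⊢ (s2, 11110110, YZ) ⊢ (s0, 1110110, XYZ) ⊢ (s3, 110110, AYZ) ⊢ (s1, 10110, YZ) ⊢ (s2, 10110, AXZ) ⊢ (s1, 0110, XXXZ) ⊢ (s2, 110, XAXXZ) ⊢ (s2, 110, AXXZ) ⊢ (s1, 10, XXXXZ) ⊢ (s2, 0, XXXZ) ⊢ (s2, 0, XXZ) ⊢ (s2, 0, XZ) ⊢ (s2, 0, Z) ⊢ (s0, ε, ε)
All input consumed and the stack is empty.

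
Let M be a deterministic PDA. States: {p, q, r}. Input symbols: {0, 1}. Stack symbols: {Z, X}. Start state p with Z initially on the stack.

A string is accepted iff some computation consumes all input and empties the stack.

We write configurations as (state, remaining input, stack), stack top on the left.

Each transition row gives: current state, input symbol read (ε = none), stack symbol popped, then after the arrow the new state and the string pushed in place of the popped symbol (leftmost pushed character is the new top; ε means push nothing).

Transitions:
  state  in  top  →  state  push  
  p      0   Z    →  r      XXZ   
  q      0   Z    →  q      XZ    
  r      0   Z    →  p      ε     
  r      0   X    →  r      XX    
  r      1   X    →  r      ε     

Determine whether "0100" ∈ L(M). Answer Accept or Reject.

(p, 0100, Z)
  read 0, top Z: go to r, push XXZ → (r, 100, XXZ)
  read 1, top X: go to r, push ε → (r, 00, XZ)
  read 0, top X: go to r, push XX → (r, 0, XXZ)
  read 0, top X: go to r, push XX → (r, ε, XXXZ)
All input consumed; stack is XXXZ, not empty, and no further ε-move applies.

Reject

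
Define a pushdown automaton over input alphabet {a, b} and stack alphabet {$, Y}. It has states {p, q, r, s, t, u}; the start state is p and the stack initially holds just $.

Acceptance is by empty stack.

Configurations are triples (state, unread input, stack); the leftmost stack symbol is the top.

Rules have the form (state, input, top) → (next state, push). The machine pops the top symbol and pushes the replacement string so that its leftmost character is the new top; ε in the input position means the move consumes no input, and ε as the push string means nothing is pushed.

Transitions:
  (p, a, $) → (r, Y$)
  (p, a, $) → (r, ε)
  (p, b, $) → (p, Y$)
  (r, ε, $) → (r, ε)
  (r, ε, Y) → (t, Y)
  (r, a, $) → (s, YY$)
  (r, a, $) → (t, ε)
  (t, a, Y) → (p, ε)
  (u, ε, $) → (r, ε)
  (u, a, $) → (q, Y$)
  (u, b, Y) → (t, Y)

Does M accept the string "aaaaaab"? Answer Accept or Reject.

No computation consumes all input and empties the stack.

Reject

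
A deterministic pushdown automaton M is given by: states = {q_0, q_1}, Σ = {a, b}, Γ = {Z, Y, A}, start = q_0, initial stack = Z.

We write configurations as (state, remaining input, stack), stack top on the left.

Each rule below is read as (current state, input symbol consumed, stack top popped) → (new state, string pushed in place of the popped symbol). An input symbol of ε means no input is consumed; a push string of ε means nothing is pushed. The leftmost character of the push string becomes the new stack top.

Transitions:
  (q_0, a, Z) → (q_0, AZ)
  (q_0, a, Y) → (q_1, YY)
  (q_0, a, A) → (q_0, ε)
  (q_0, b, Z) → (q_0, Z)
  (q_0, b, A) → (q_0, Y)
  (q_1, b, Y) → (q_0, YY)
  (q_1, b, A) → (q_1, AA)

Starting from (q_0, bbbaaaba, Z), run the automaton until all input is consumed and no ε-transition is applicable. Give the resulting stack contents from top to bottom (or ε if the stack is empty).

(q_0, bbbaaaba, Z) ⊢ (q_0, bbaaaba, Z) ⊢ (q_0, baaaba, Z) ⊢ (q_0, aaaba, Z) ⊢ (q_0, aaba, AZ) ⊢ (q_0, aba, Z) ⊢ (q_0, ba, AZ) ⊢ (q_0, a, YZ) ⊢ (q_1, ε, YYZ)
All input consumed in state q_1 with stack YYZ.

YYZ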